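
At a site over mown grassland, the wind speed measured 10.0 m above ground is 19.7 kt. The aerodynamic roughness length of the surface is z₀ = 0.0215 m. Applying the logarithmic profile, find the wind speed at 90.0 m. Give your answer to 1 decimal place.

Log law: V(z) ∝ ln(z/z₀), so V₂/V₁ = ln(z₂/z₀) / ln(z₁/z₀).
ln(90.0/0.0215) = 8.3395, ln(10.0/0.0215) = 6.1423
V₂ = 19.7 × 8.3395/6.1423 = 19.7 × 1.3577 = 26.7471 kt

26.7 kt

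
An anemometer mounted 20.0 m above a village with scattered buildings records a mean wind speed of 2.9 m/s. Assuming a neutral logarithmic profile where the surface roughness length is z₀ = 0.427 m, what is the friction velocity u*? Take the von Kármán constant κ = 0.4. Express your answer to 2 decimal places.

Log law: V(z) = (u*/κ) · ln(z/z₀) ⇒ u* = κ · V / ln(z/z₀)
u* = 0.4 × 2.9 / ln(20.0/0.427) = 0.4 × 2.9 / 3.8467
   = 1.1600 / 3.8467 = 0.3016 m/s

u* ≈ 0.30 m/s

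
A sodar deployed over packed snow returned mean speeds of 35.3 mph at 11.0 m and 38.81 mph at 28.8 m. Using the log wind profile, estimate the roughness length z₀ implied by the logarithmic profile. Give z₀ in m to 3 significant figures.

z₀ ≈ 0.000688 m

Log law: V(z) ∝ ln(z/z₀). With r = V₁/V₂ = 35.3/38.81 = 0.90956,
r · ln(z₂/z₀) = ln(z₁/z₀) ⇒ ln z₀ = (ln z₁ − r·ln z₂)/(1 − r)
ln z₀ = (2.39790 − 0.90956×3.36038) / 0.09044 = -7.2817
z₀ = exp(-7.2817) = 0.0006880 m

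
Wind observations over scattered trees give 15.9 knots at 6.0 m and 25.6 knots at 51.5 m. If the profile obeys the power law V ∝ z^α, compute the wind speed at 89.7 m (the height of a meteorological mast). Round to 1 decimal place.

28.9 knots

First find α: α = ln(V₂/V₁)/ln(z₂/z₁) = ln(25.6/15.9)/ln(51.5/6.0) = 0.47627/2.14982 = 0.2215
Extrapolate from 51.5 m to 89.7 m: V₃ = 25.6 × (89.7/51.5)^0.2215 = 25.6 × 1.1308 = 28.9486 knots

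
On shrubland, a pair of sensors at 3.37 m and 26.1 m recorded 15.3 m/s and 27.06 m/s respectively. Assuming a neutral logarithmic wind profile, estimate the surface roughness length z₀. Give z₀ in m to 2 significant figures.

Log law: V(z) ∝ ln(z/z₀). With r = V₁/V₂ = 15.3/27.06 = 0.56541,
r · ln(z₂/z₀) = ln(z₁/z₀) ⇒ ln z₀ = (ln z₁ − r·ln z₂)/(1 − r)
ln z₀ = (1.21491 − 0.56541×3.26194) / 0.43459 = -1.4483
z₀ = exp(-1.4483) = 0.2350 m

z₀ ≈ 0.23 m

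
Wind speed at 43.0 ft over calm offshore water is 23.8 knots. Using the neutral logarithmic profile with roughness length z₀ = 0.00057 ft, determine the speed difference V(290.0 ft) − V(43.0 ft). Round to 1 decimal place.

Log law: V₂ = V₁ · ln(z₂/z₀)/ln(z₁/z₀) = 23.8 × 13.1398/11.2311 = 27.8447 knots
ΔV = 27.8447 − 23.8 = 4.0447 knots

4.0 knots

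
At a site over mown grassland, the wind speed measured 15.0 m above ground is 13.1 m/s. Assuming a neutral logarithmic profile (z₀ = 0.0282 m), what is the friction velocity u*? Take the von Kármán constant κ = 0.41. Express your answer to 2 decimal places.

u* ≈ 0.86 m/s

Log law: V(z) = (u*/κ) · ln(z/z₀) ⇒ u* = κ · V / ln(z/z₀)
u* = 0.41 × 13.1 / ln(15.0/0.0282) = 0.41 × 13.1 / 6.2765
   = 5.3710 / 6.2765 = 0.8557 m/s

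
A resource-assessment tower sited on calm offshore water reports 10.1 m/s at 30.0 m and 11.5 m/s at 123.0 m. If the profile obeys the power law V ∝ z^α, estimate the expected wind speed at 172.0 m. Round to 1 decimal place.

First find α: α = ln(V₂/V₁)/ln(z₂/z₁) = ln(11.5/10.1)/ln(123.0/30.0) = 0.12981/1.41099 = 0.0920
Extrapolate from 123.0 m to 172.0 m: V₃ = 11.5 × (172.0/123.0)^0.0920 = 11.5 × 1.0313 = 11.8603 m/s

11.9 m/s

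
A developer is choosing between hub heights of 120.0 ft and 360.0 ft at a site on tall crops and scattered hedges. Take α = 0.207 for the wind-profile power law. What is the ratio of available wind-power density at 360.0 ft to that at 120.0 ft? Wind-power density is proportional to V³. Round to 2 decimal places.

1.98

Speed ratio: V_B/V_A = (z_B/z_A)^α = (360.0/120.0)^0.207 = (3.0000)^0.207 = 1.25535
Power-density ratio: P_B/P_A = (V_B/V_A)³ = (1.25535)³ = 1.97830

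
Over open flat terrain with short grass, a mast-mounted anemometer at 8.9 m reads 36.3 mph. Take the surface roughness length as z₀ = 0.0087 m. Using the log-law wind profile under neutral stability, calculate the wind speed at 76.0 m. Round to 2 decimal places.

Log law: V(z) ∝ ln(z/z₀), so V₂/V₁ = ln(z₂/z₀) / ln(z₁/z₀).
ln(76.0/0.0087) = 9.0752, ln(8.9/0.0087) = 6.9305
V₂ = 36.3 × 9.0752/6.9305 = 36.3 × 1.3095 = 47.5333 mph

47.53 mph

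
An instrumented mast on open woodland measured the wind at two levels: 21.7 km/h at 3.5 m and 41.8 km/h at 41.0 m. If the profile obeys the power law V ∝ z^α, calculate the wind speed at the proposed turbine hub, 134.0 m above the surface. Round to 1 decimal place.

57.3 km/h

First find α: α = ln(V₂/V₁)/ln(z₂/z₁) = ln(41.8/21.7)/ln(41.0/3.5) = 0.65558/2.46081 = 0.2664
Extrapolate from 41.0 m to 134.0 m: V₃ = 41.8 × (134.0/41.0)^0.2664 = 41.8 × 1.3709 = 57.3055 km/h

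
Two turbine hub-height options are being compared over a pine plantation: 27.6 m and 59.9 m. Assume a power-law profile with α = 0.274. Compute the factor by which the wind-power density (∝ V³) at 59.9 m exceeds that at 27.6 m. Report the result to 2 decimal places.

1.89

Speed ratio: V_B/V_A = (z_B/z_A)^α = (59.9/27.6)^0.274 = (2.1703)^0.274 = 1.23653
Power-density ratio: P_B/P_A = (V_B/V_A)³ = (1.23653)³ = 1.89068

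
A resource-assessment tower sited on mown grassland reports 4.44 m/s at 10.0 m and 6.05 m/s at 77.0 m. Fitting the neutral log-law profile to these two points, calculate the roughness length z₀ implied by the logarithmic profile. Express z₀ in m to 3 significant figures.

z₀ ≈ 0.0359 m

Log law: V(z) ∝ ln(z/z₀). With r = V₁/V₂ = 4.44/6.05 = 0.73388,
r · ln(z₂/z₀) = ln(z₁/z₀) ⇒ ln z₀ = (ln z₁ − r·ln z₂)/(1 − r)
ln z₀ = (2.30259 − 0.73388×4.34381) / 0.26612 = -3.3266
z₀ = exp(-3.3266) = 0.03591 m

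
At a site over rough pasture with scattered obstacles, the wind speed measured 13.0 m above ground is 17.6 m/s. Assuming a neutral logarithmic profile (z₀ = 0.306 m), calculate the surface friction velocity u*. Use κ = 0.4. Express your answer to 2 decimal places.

Log law: V(z) = (u*/κ) · ln(z/z₀) ⇒ u* = κ · V / ln(z/z₀)
u* = 0.4 × 17.6 / ln(13.0/0.306) = 0.4 × 17.6 / 3.7491
   = 7.0400 / 3.7491 = 1.8778 m/s

u* ≈ 1.88 m/s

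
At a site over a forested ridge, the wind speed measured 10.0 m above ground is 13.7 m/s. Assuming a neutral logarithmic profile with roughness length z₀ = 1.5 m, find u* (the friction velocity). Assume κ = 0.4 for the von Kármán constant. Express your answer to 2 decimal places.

Log law: V(z) = (u*/κ) · ln(z/z₀) ⇒ u* = κ · V / ln(z/z₀)
u* = 0.4 × 13.7 / ln(10.0/1.5) = 0.4 × 13.7 / 1.8971
   = 5.4800 / 1.8971 = 2.8886 m/s

u* ≈ 2.89 m/s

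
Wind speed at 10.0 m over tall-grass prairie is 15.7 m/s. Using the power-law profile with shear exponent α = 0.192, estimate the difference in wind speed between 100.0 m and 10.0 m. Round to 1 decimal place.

8.7 m/s

Power law: V₂ = V₁ · (z₂/z₁)^α = 15.7 × (10.0000)^0.192 = 24.4287 m/s
ΔV = 24.4287 − 15.7 = 8.7287 m/s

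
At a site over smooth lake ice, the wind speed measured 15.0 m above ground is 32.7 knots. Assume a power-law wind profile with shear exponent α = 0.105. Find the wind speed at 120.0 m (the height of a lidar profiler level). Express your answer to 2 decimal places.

Power-law profile: V₂ = V₁ · (z₂/z₁)^α
V₂ = 32.7 × (120.0/15.0)^0.105 = 32.7 × (8.0000)^0.105
    = 32.7 × 1.2440 = 40.6792 knots

40.68 knots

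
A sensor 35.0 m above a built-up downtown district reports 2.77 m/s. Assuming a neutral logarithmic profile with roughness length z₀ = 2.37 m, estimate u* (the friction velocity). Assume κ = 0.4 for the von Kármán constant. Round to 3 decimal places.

Log law: V(z) = (u*/κ) · ln(z/z₀) ⇒ u* = κ · V / ln(z/z₀)
u* = 0.4 × 2.77 / ln(35.0/2.37) = 0.4 × 2.77 / 2.6925
   = 1.1080 / 2.6925 = 0.4115 m/s

u* ≈ 0.412 m/s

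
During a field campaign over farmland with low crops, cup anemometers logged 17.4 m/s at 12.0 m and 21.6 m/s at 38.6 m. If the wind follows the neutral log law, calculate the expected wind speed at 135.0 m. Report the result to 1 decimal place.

26.1 m/s

Log law: V ∝ ln(z/z₀). From the pair, with r = V₁/V₂ = 0.80556,
ln z₀ = (ln z₁ − r·ln z₂)/(1 − r) = (2.4849 − 0.80556×3.6533)/0.19444 = -2.3554 → z₀ = 0.09486 m
V₃ = V₁ · ln(z₃/z₀)/ln(z₁/z₀) = 17.4 × 7.2607/4.8403 = 26.1008 m/s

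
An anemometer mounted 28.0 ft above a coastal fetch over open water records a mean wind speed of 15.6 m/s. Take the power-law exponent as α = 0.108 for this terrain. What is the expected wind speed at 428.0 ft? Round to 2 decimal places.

Power-law profile: V₂ = V₁ · (z₂/z₁)^α
V₂ = 15.6 × (428.0/28.0)^0.108 = 15.6 × (15.2857)^0.108
    = 15.6 × 1.3425 = 20.9424 m/s

20.94 m/s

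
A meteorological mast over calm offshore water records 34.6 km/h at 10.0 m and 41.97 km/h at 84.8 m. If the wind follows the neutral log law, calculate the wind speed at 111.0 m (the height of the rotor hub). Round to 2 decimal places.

42.90 km/h

Log law: V ∝ ln(z/z₀). From the pair, with r = V₁/V₂ = 0.82440,
ln z₀ = (ln z₁ − r·ln z₂)/(1 − r) = (2.3026 − 0.82440×4.4403)/0.17560 = -7.7333 → z₀ = 0.0004380 m
V₃ = V₁ · ln(z₃/z₀)/ln(z₁/z₀) = 34.6 × 12.4429/10.0359 = 42.8982 km/h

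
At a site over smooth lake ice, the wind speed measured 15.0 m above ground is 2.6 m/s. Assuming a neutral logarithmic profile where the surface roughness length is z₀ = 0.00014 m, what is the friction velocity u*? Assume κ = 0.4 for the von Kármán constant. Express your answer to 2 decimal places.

u* ≈ 0.09 m/s

Log law: V(z) = (u*/κ) · ln(z/z₀) ⇒ u* = κ · V / ln(z/z₀)
u* = 0.4 × 2.6 / ln(15.0/0.00014) = 0.4 × 2.6 / 11.5819
   = 1.0400 / 11.5819 = 0.0898 m/s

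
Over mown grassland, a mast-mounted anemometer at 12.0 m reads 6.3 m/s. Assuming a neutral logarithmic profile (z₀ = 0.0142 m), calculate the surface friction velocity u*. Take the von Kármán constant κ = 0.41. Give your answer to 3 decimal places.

u* ≈ 0.383 m/s

Log law: V(z) = (u*/κ) · ln(z/z₀) ⇒ u* = κ · V / ln(z/z₀)
u* = 0.41 × 6.3 / ln(12.0/0.0142) = 0.41 × 6.3 / 6.7394
   = 2.5830 / 6.7394 = 0.3833 m/s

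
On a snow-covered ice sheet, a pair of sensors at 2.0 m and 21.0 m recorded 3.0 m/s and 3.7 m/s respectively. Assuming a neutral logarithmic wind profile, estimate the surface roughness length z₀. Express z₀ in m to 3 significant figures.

Log law: V(z) ∝ ln(z/z₀). With r = V₁/V₂ = 3.0/3.7 = 0.81081,
r · ln(z₂/z₀) = ln(z₁/z₀) ⇒ ln z₀ = (ln z₁ − r·ln z₂)/(1 − r)
ln z₀ = (0.69315 − 0.81081×3.04452) / 0.18919 = -9.3842
z₀ = exp(-9.3842) = 0.00008404 m

z₀ ≈ 0.0000840 m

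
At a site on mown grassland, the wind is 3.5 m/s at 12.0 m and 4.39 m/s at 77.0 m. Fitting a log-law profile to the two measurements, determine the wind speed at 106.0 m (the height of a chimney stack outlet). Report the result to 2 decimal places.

4.54 m/s

Log law: V ∝ ln(z/z₀). From the pair, with r = V₁/V₂ = 0.79727,
ln z₀ = (ln z₁ − r·ln z₂)/(1 − r) = (2.4849 − 0.79727×4.3438)/0.20273 = -4.8254 → z₀ = 0.008024 m
V₃ = V₁ · ln(z₃/z₀)/ln(z₁/z₀) = 3.5 × 9.4888/7.3103 = 4.5430 m/s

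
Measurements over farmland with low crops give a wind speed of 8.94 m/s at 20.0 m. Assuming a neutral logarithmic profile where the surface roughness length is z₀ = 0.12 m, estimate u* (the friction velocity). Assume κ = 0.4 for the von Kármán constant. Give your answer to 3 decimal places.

Log law: V(z) = (u*/κ) · ln(z/z₀) ⇒ u* = κ · V / ln(z/z₀)
u* = 0.4 × 8.94 / ln(20.0/0.12) = 0.4 × 8.94 / 5.1160
   = 3.5760 / 5.1160 = 0.6990 m/s

u* ≈ 0.699 m/s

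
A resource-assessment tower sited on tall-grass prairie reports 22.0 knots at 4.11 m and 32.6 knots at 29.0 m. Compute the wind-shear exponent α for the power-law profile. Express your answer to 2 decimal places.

Power law: V₂/V₁ = (z₂/z₁)^α ⇒ α = ln(V₂/V₁) / ln(z₂/z₁)
α = ln(32.6/22.0) / ln(29.0/4.11) = ln(1.4818) / ln(7.0560)
  = 0.39327 / 1.95387 = 0.20128

α ≈ 0.20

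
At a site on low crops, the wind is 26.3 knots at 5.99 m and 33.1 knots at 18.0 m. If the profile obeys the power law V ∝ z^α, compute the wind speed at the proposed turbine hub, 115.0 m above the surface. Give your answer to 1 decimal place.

48.8 knots

First find α: α = ln(V₂/V₁)/ln(z₂/z₁) = ln(33.1/26.3)/ln(18.0/5.99) = 0.22996/1.10028 = 0.2090
Extrapolate from 18.0 m to 115.0 m: V₃ = 33.1 × (115.0/18.0)^0.2090 = 33.1 × 1.4735 = 48.7715 knots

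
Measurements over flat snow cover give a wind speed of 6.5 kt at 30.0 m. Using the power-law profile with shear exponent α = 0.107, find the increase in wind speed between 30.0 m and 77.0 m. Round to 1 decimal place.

Power law: V₂ = V₁ · (z₂/z₁)^α = 6.5 × (2.5667)^0.107 = 7.1898 kt
ΔV = 7.1898 − 6.5 = 0.6898 kt

0.7 kt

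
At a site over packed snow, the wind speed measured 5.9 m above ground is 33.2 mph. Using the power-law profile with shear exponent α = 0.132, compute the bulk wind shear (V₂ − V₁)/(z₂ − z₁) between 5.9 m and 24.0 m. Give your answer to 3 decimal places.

Power law: V₂ = V₁ · (z₂/z₁)^α = 33.2 × (4.0678)^0.132 = 39.9552 mph
ΔV/Δz = (39.9552 − 33.2)/(24.0 − 5.9) = 6.7552/18.1000 = 0.37322 mph/m

0.373 mph/m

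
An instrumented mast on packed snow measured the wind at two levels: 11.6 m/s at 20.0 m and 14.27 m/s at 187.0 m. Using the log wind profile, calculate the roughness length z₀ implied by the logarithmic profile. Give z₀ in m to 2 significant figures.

Log law: V(z) ∝ ln(z/z₀). With r = V₁/V₂ = 11.6/14.27 = 0.81289,
r · ln(z₂/z₀) = ln(z₁/z₀) ⇒ ln z₀ = (ln z₁ − r·ln z₂)/(1 − r)
ln z₀ = (2.99573 − 0.81289×5.23111) / 0.18711 = -6.7160
z₀ = exp(-6.7160) = 0.001211 m

z₀ ≈ 0.0012 m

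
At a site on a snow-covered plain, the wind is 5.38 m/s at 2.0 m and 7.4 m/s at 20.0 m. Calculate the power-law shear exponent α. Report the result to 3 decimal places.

α ≈ 0.138

Power law: V₂/V₁ = (z₂/z₁)^α ⇒ α = ln(V₂/V₁) / ln(z₂/z₁)
α = ln(7.4/5.38) / ln(20.0/2.0) = ln(1.3755) / ln(10.0000)
  = 0.31879 / 2.30259 = 0.13845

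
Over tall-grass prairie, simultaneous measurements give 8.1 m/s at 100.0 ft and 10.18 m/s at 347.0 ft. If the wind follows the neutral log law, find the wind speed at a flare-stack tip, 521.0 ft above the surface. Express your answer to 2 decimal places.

Log law: V ∝ ln(z/z₀). From the pair, with r = V₁/V₂ = 0.79568,
ln z₀ = (ln z₁ − r·ln z₂)/(1 − r) = (4.6052 − 0.79568×5.8493)/0.20432 = -0.2399 → z₀ = 0.7867 ft
V₃ = V₁ · ln(z₃/z₀)/ln(z₁/z₀) = 8.1 × 6.4956/4.8450 = 10.8595 m/s

10.86 m/s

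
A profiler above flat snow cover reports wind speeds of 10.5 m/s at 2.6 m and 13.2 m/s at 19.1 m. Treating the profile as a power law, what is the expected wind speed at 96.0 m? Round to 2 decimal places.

First find α: α = ln(V₂/V₁)/ln(z₂/z₁) = ln(13.2/10.5)/ln(19.1/2.6) = 0.22884/1.99418 = 0.1148
Extrapolate from 19.1 m to 96.0 m: V₃ = 13.2 × (96.0/19.1)^0.1148 = 13.2 × 1.2036 = 15.8871 m/s

15.89 m/s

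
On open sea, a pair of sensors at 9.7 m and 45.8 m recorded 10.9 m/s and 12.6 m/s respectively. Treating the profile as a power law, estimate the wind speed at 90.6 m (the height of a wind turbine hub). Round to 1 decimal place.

13.4 m/s

First find α: α = ln(V₂/V₁)/ln(z₂/z₁) = ln(12.6/10.9)/ln(45.8/9.7) = 0.14493/1.55216 = 0.0934
Extrapolate from 45.8 m to 90.6 m: V₃ = 12.6 × (90.6/45.8)^0.0934 = 12.6 × 1.0658 = 13.4287 m/s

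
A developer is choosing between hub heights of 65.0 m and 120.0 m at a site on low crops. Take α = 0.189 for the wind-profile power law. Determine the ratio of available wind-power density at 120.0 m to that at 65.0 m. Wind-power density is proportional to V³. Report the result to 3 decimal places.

1.416

Speed ratio: V_B/V_A = (z_B/z_A)^α = (120.0/65.0)^0.189 = (1.8462)^0.189 = 1.12286
Power-density ratio: P_B/P_A = (V_B/V_A)³ = (1.12286)³ = 1.41571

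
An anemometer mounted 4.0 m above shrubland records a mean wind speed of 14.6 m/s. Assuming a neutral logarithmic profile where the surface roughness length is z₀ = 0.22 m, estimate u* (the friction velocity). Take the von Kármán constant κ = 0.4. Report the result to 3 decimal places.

Log law: V(z) = (u*/κ) · ln(z/z₀) ⇒ u* = κ · V / ln(z/z₀)
u* = 0.4 × 14.6 / ln(4.0/0.22) = 0.4 × 14.6 / 2.9004
   = 5.8400 / 2.9004 = 2.0135 m/s

u* ≈ 2.014 m/s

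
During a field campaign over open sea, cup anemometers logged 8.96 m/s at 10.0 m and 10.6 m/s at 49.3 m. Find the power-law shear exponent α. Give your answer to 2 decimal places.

Power law: V₂/V₁ = (z₂/z₁)^α ⇒ α = ln(V₂/V₁) / ln(z₂/z₁)
α = ln(10.6/8.96) / ln(49.3/10.0) = ln(1.1830) / ln(4.9300)
  = 0.16808 / 1.59534 = 0.10536

α ≈ 0.11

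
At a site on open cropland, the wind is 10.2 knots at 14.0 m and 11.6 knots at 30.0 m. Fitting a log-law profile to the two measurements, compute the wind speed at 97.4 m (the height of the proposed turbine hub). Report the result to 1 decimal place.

Log law: V ∝ ln(z/z₀). From the pair, with r = V₁/V₂ = 0.87931,
ln z₀ = (ln z₁ − r·ln z₂)/(1 − r) = (2.6391 − 0.87931×3.4012)/0.12069 = -2.9137 → z₀ = 0.05428 m
V₃ = V₁ · ln(z₃/z₀)/ln(z₁/z₀) = 10.2 × 7.4925/5.5527 = 13.7632 knots

13.8 knots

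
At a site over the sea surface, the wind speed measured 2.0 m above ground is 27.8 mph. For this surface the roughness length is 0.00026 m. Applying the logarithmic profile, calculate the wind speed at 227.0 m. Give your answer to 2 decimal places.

42.50 mph

Log law: V(z) ∝ ln(z/z₀), so V₂/V₁ = ln(z₂/z₀) / ln(z₁/z₀).
ln(227.0/0.00026) = 13.6798, ln(2.0/0.00026) = 8.9480
V₂ = 27.8 × 13.6798/8.9480 = 27.8 × 1.5288 = 42.5010 mph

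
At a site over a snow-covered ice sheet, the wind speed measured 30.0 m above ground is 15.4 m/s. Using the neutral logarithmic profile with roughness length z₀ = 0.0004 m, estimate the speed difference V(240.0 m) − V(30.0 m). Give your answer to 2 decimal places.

2.85 m/s

Log law: V₂ = V₁ · ln(z₂/z₀)/ln(z₁/z₀) = 15.4 × 13.3047/11.2252 = 18.2528 m/s
ΔV = 18.2528 − 15.4 = 2.8528 m/s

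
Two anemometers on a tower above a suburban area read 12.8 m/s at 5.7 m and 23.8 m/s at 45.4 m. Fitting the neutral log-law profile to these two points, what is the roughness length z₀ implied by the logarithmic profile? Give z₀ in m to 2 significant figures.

Log law: V(z) ∝ ln(z/z₀). With r = V₁/V₂ = 12.8/23.8 = 0.53782,
r · ln(z₂/z₀) = ln(z₁/z₀) ⇒ ln z₀ = (ln z₁ − r·ln z₂)/(1 − r)
ln z₀ = (1.74047 − 0.53782×3.81551) / 0.46218 = -0.6741
z₀ = exp(-0.6741) = 0.5096 m

z₀ ≈ 0.51 m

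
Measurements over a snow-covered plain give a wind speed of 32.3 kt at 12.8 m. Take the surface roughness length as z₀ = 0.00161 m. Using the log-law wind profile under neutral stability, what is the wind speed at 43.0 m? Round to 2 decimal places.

36.66 kt

Log law: V(z) ∝ ln(z/z₀), so V₂/V₁ = ln(z₂/z₀) / ln(z₁/z₀).
ln(43.0/0.00161) = 10.1927, ln(12.8/0.00161) = 8.9810
V₂ = 32.3 × 10.1927/8.9810 = 32.3 × 1.1349 = 36.6581 kt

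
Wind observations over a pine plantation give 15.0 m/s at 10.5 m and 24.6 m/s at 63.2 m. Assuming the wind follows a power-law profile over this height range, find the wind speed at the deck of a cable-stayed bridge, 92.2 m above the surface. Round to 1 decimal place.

27.3 m/s

First find α: α = ln(V₂/V₁)/ln(z₂/z₁) = ln(24.6/15.0)/ln(63.2/10.5) = 0.49470/1.79493 = 0.2756
Extrapolate from 63.2 m to 92.2 m: V₃ = 24.6 × (92.2/63.2)^0.2756 = 24.6 × 1.1097 = 27.2985 m/s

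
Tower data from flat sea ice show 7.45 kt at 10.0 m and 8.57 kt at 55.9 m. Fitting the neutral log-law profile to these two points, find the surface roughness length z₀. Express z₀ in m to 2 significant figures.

Log law: V(z) ∝ ln(z/z₀). With r = V₁/V₂ = 7.45/8.57 = 0.86931,
r · ln(z₂/z₀) = ln(z₁/z₀) ⇒ ln z₀ = (ln z₁ − r·ln z₂)/(1 − r)
ln z₀ = (2.30259 − 0.86931×4.02356) / 0.13069 = -9.1450
z₀ = exp(-9.1450) = 0.0001068 m

z₀ ≈ 0.00011 m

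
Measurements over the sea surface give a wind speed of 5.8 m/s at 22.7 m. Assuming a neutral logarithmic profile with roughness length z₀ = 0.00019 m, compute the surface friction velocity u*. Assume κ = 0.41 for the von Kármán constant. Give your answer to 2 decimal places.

u* ≈ 0.20 m/s

Log law: V(z) = (u*/κ) · ln(z/z₀) ⇒ u* = κ · V / ln(z/z₀)
u* = 0.41 × 5.8 / ln(22.7/0.00019) = 0.41 × 5.8 / 11.6909
   = 2.3780 / 11.6909 = 0.2034 m/s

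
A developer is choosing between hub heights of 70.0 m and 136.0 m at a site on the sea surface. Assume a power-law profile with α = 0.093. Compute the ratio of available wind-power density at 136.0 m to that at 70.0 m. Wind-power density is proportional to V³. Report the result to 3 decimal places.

Speed ratio: V_B/V_A = (z_B/z_A)^α = (136.0/70.0)^0.093 = (1.9429)^0.093 = 1.06371
Power-density ratio: P_B/P_A = (V_B/V_A)³ = (1.06371)³ = 1.20358

1.204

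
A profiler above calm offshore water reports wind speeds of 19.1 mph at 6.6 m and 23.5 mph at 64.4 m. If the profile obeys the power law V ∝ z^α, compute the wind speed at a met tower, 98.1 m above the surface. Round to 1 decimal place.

First find α: α = ln(V₂/V₁)/ln(z₂/z₁) = ln(23.5/19.1)/ln(64.4/6.6) = 0.20731/2.27804 = 0.0910
Extrapolate from 64.4 m to 98.1 m: V₃ = 23.5 × (98.1/64.4)^0.0910 = 23.5 × 1.0390 = 24.4175 mph

24.4 mph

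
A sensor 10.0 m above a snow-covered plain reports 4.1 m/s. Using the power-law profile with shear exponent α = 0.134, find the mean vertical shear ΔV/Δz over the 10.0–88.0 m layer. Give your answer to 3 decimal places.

Power law: V₂ = V₁ · (z₂/z₁)^α = 4.1 × (8.8000)^0.134 = 5.4871 m/s
ΔV/Δz = (5.4871 − 4.1)/(88.0 − 10.0) = 1.3871/78.0000 = 0.01778 m/s/m

0.018 m/s/m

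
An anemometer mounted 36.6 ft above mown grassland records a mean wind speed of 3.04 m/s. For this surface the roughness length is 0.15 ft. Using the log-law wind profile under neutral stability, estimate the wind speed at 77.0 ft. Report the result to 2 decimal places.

3.45 m/s

Log law: V(z) ∝ ln(z/z₀), so V₂/V₁ = ln(z₂/z₀) / ln(z₁/z₀).
ln(77.0/0.15) = 6.2409, ln(36.6/0.15) = 5.4972
V₂ = 3.04 × 6.2409/5.4972 = 3.04 × 1.1353 = 3.4513 m/s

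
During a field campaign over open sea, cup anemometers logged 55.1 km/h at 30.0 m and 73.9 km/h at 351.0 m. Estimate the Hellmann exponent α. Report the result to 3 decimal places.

α ≈ 0.119

Power law: V₂/V₁ = (z₂/z₁)^α ⇒ α = ln(V₂/V₁) / ln(z₂/z₁)
α = ln(73.9/55.1) / ln(351.0/30.0) = ln(1.3412) / ln(11.7000)
  = 0.29356 / 2.45959 = 0.11935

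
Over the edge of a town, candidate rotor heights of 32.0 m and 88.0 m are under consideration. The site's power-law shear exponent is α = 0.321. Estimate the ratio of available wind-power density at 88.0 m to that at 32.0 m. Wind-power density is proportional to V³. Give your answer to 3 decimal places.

2.649

Speed ratio: V_B/V_A = (z_B/z_A)^α = (88.0/32.0)^0.321 = (2.7500)^0.321 = 1.38365
Power-density ratio: P_B/P_A = (V_B/V_A)³ = (1.38365)³ = 2.64897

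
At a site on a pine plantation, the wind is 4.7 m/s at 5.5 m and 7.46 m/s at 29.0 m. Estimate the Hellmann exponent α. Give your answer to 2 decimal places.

Power law: V₂/V₁ = (z₂/z₁)^α ⇒ α = ln(V₂/V₁) / ln(z₂/z₁)
α = ln(7.46/4.7) / ln(29.0/5.5) = ln(1.5872) / ln(5.2727)
  = 0.46199 / 1.66255 = 0.27788

α ≈ 0.28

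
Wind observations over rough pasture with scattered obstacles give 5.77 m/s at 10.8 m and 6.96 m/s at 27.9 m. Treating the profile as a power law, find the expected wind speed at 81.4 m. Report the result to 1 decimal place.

First find α: α = ln(V₂/V₁)/ln(z₂/z₁) = ln(6.96/5.77)/ln(27.9/10.8) = 0.18751/0.94908 = 0.1976
Extrapolate from 27.9 m to 81.4 m: V₃ = 6.96 × (81.4/27.9)^0.1976 = 6.96 × 1.2356 = 8.5997 m/s

8.6 m/s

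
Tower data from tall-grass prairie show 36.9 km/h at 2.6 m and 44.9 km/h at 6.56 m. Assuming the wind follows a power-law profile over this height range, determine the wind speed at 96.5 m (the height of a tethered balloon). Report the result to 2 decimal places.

79.40 km/h

First find α: α = ln(V₂/V₁)/ln(z₂/z₁) = ln(44.9/36.9)/ln(6.56/2.6) = 0.19623/0.92548 = 0.2120
Extrapolate from 6.56 m to 96.5 m: V₃ = 44.9 × (96.5/6.56)^0.2120 = 44.9 × 1.7683 = 79.3987 km/h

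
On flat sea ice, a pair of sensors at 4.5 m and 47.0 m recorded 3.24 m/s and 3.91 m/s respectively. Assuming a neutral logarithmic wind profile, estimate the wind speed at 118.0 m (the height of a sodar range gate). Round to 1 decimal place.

4.2 m/s

Log law: V ∝ ln(z/z₀). From the pair, with r = V₁/V₂ = 0.82864,
ln z₀ = (ln z₁ − r·ln z₂)/(1 − r) = (1.5041 − 0.82864×3.8501)/0.17136 = -9.8411 → z₀ = 0.00005322 m
V₃ = V₁ · ln(z₃/z₀)/ln(z₁/z₀) = 3.24 × 14.6118/11.3452 = 4.1729 m/s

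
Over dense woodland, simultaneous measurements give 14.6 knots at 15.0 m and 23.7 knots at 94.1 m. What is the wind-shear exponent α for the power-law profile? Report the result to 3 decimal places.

Power law: V₂/V₁ = (z₂/z₁)^α ⇒ α = ln(V₂/V₁) / ln(z₂/z₁)
α = ln(23.7/14.6) / ln(94.1/15.0) = ln(1.6233) / ln(6.2733)
  = 0.48445 / 1.83631 = 0.26382

α ≈ 0.264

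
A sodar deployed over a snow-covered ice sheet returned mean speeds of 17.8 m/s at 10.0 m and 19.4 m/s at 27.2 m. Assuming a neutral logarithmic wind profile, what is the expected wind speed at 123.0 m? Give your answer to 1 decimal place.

21.8 m/s

Log law: V ∝ ln(z/z₀). From the pair, with r = V₁/V₂ = 0.91753,
ln z₀ = (ln z₁ − r·ln z₂)/(1 − r) = (2.3026 − 0.91753×3.3032)/0.08247 = -8.8294 → z₀ = 0.0001464 m
V₃ = V₁ · ln(z₃/z₀)/ln(z₁/z₀) = 17.8 × 13.6416/11.1320 = 21.8128 m/s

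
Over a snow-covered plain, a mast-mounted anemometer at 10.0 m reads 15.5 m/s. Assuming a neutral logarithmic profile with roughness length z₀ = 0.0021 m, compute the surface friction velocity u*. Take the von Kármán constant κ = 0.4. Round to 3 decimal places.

Log law: V(z) = (u*/κ) · ln(z/z₀) ⇒ u* = κ · V / ln(z/z₀)
u* = 0.4 × 15.5 / ln(10.0/0.0021) = 0.4 × 15.5 / 8.4684
   = 6.2000 / 8.4684 = 0.7321 m/s

u* ≈ 0.732 m/s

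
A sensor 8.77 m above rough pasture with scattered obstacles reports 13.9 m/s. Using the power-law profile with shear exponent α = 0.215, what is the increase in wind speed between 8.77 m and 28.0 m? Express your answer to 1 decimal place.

3.9 m/s

Power law: V₂ = V₁ · (z₂/z₁)^α = 13.9 × (3.1927)^0.215 = 17.8406 m/s
ΔV = 17.8406 − 13.9 = 3.9406 m/s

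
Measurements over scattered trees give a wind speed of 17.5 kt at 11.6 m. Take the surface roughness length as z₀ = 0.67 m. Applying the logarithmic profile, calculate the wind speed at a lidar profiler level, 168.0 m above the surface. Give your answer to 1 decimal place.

33.9 kt

Log law: V(z) ∝ ln(z/z₀), so V₂/V₁ = ln(z₂/z₀) / ln(z₁/z₀).
ln(168.0/0.67) = 5.5244, ln(11.6/0.67) = 2.8515
V₂ = 17.5 × 5.5244/2.8515 = 17.5 × 1.9374 = 33.9044 kt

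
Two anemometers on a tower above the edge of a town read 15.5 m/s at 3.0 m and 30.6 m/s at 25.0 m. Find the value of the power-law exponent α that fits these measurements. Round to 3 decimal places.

α ≈ 0.321

Power law: V₂/V₁ = (z₂/z₁)^α ⇒ α = ln(V₂/V₁) / ln(z₂/z₁)
α = ln(30.6/15.5) / ln(25.0/3.0) = ln(1.9742) / ln(8.3333)
  = 0.68016 / 2.12026 = 0.32079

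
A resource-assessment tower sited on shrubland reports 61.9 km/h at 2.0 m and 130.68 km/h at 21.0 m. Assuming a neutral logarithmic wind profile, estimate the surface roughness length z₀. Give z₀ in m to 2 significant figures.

z₀ ≈ 0.24 m

Log law: V(z) ∝ ln(z/z₀). With r = V₁/V₂ = 61.9/130.68 = 0.47368,
r · ln(z₂/z₀) = ln(z₁/z₀) ⇒ ln z₀ = (ln z₁ − r·ln z₂)/(1 − r)
ln z₀ = (0.69315 − 0.47368×3.04452) / 0.52632 = -1.4230
z₀ = exp(-1.4230) = 0.2410 m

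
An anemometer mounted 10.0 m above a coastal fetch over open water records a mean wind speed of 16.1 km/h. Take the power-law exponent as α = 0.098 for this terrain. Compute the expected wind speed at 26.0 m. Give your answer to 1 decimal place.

Power-law profile: V₂ = V₁ · (z₂/z₁)^α
V₂ = 16.1 × (26.0/10.0)^0.098 = 16.1 × (2.6000)^0.098
    = 16.1 × 1.0982 = 17.6804 km/h

17.7 km/h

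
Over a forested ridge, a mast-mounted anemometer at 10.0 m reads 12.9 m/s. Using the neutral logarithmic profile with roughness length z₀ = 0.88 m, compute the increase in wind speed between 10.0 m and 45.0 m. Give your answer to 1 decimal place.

Log law: V₂ = V₁ · ln(z₂/z₀)/ln(z₁/z₀) = 12.9 × 3.9345/2.4304 = 20.8832 m/s
ΔV = 20.8832 − 12.9 = 7.9832 m/s

8.0 m/s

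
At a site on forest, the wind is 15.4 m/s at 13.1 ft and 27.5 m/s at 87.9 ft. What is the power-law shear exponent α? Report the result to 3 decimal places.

α ≈ 0.305

Power law: V₂/V₁ = (z₂/z₁)^α ⇒ α = ln(V₂/V₁) / ln(z₂/z₁)
α = ln(27.5/15.4) / ln(87.9/13.1) = ln(1.7857) / ln(6.7099)
  = 0.57982 / 1.90359 = 0.30459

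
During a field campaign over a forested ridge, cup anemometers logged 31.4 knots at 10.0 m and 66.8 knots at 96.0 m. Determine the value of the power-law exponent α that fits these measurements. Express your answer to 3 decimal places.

α ≈ 0.334

Power law: V₂/V₁ = (z₂/z₁)^α ⇒ α = ln(V₂/V₁) / ln(z₂/z₁)
α = ln(66.8/31.4) / ln(96.0/10.0) = ln(2.1274) / ln(9.6000)
  = 0.75490 / 2.26176 = 0.33376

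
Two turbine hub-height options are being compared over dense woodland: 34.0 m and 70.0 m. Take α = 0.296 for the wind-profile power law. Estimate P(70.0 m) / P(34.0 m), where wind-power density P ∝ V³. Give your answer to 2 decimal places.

Speed ratio: V_B/V_A = (z_B/z_A)^α = (70.0/34.0)^0.296 = (2.0588)^0.296 = 1.23832
Power-density ratio: P_B/P_A = (V_B/V_A)³ = (1.23832)³ = 1.89886

1.90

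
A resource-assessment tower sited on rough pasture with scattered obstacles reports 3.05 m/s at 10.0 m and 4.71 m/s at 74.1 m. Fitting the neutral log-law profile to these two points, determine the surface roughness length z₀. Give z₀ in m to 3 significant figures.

Log law: V(z) ∝ ln(z/z₀). With r = V₁/V₂ = 3.05/4.71 = 0.64756,
r · ln(z₂/z₀) = ln(z₁/z₀) ⇒ ln z₀ = (ln z₁ − r·ln z₂)/(1 − r)
ln z₀ = (2.30259 − 0.64756×4.30542) / 0.35244 = -1.3773
z₀ = exp(-1.3773) = 0.2523 m

z₀ ≈ 0.252 m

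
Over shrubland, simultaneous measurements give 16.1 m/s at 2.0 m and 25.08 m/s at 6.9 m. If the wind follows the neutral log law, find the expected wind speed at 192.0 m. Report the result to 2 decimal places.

Log law: V ∝ ln(z/z₀). From the pair, with r = V₁/V₂ = 0.64195,
ln z₀ = (ln z₁ − r·ln z₂)/(1 − r) = (0.6931 − 0.64195×1.9315)/0.35805 = -1.5271 → z₀ = 0.2172 m
V₃ = V₁ · ln(z₃/z₀)/ln(z₁/z₀) = 16.1 × 6.7846/2.2202 = 49.1981 m/s

49.20 m/s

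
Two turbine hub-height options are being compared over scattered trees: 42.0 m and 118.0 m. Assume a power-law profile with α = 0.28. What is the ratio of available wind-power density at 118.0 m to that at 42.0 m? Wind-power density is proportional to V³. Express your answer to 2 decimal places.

Speed ratio: V_B/V_A = (z_B/z_A)^α = (118.0/42.0)^0.28 = (2.8095)^0.28 = 1.33542
Power-density ratio: P_B/P_A = (V_B/V_A)³ = (1.33542)³ = 2.38150

2.38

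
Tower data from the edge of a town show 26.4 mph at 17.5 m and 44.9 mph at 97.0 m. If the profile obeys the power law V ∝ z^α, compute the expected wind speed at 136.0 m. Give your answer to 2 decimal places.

First find α: α = ln(V₂/V₁)/ln(z₂/z₁) = ln(44.9/26.4)/ln(97.0/17.5) = 0.53107/1.71251 = 0.3101
Extrapolate from 97.0 m to 136.0 m: V₃ = 44.9 × (136.0/97.0)^0.3101 = 44.9 × 1.1105 = 49.8610 mph

49.86 mph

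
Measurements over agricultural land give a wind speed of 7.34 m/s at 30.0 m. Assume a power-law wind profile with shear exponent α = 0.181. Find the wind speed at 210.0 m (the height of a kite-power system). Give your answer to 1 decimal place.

Power-law profile: V₂ = V₁ · (z₂/z₁)^α
V₂ = 7.34 × (210.0/30.0)^0.181 = 7.34 × (7.0000)^0.181
    = 7.34 × 1.4222 = 10.4390 m/s

10.4 m/s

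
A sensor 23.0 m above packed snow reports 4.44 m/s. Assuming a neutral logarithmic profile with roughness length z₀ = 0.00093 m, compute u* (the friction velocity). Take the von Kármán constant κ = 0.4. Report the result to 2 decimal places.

u* ≈ 0.18 m/s

Log law: V(z) = (u*/κ) · ln(z/z₀) ⇒ u* = κ · V / ln(z/z₀)
u* = 0.4 × 4.44 / ln(23.0/0.00093) = 0.4 × 4.44 / 10.1158
   = 1.7760 / 10.1158 = 0.1756 m/s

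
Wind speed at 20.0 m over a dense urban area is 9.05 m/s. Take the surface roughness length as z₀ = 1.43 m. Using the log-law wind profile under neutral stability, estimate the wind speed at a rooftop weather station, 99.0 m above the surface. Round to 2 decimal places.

14.54 m/s

Log law: V(z) ∝ ln(z/z₀), so V₂/V₁ = ln(z₂/z₀) / ln(z₁/z₀).
ln(99.0/1.43) = 4.2374, ln(20.0/1.43) = 2.6381
V₂ = 9.05 × 4.2374/2.6381 = 9.05 × 1.6063 = 14.5368 m/s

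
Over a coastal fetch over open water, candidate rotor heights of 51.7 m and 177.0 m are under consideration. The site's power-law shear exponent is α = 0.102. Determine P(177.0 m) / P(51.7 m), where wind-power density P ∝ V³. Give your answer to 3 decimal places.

1.457

Speed ratio: V_B/V_A = (z_B/z_A)^α = (177.0/51.7)^0.102 = (3.4236)^0.102 = 1.13375
Power-density ratio: P_B/P_A = (V_B/V_A)³ = (1.13375)³ = 1.45731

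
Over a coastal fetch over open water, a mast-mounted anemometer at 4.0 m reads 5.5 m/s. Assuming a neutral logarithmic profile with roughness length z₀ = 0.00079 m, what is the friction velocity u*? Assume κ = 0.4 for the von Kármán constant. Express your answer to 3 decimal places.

Log law: V(z) = (u*/κ) · ln(z/z₀) ⇒ u* = κ · V / ln(z/z₀)
u* = 0.4 × 5.5 / ln(4.0/0.00079) = 0.4 × 5.5 / 8.5298
   = 2.2000 / 8.5298 = 0.2579 m/s

u* ≈ 0.258 m/s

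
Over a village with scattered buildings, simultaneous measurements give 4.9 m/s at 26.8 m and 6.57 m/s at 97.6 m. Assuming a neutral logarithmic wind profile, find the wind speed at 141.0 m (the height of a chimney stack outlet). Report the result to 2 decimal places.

Log law: V ∝ ln(z/z₀). From the pair, with r = V₁/V₂ = 0.74581,
ln z₀ = (ln z₁ − r·ln z₂)/(1 − r) = (3.2884 − 0.74581×4.5809)/0.25419 = -0.5039 → z₀ = 0.6042 m
V₃ = V₁ · ln(z₃/z₀)/ln(z₁/z₀) = 4.9 × 5.4527/3.7923 = 7.0453 m/s

7.05 m/s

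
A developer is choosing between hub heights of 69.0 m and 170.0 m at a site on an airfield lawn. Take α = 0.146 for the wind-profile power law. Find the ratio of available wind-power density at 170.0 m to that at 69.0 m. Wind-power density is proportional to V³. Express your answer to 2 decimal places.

1.48

Speed ratio: V_B/V_A = (z_B/z_A)^α = (170.0/69.0)^0.146 = (2.4638)^0.146 = 1.14071
Power-density ratio: P_B/P_A = (V_B/V_A)³ = (1.14071)³ = 1.48430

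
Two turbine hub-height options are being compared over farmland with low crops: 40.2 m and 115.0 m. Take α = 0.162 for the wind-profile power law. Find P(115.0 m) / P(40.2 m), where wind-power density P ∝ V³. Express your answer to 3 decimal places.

Speed ratio: V_B/V_A = (z_B/z_A)^α = (115.0/40.2)^0.162 = (2.8607)^0.162 = 1.18563
Power-density ratio: P_B/P_A = (V_B/V_A)³ = (1.18563)³ = 1.66665

1.667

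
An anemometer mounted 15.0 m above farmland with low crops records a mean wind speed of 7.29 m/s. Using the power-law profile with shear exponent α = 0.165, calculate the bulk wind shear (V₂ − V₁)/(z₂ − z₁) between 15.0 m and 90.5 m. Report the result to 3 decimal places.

Power law: V₂ = V₁ · (z₂/z₁)^α = 7.29 × (6.0333)^0.165 = 9.8066 m/s
ΔV/Δz = (9.8066 − 7.29)/(90.5 − 15.0) = 2.5166/75.5000 = 0.03333 m/s/m

0.033 m/s/m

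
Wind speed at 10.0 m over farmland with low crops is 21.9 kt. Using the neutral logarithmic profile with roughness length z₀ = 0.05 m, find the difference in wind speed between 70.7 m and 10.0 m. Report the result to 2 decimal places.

8.08 kt

Log law: V₂ = V₁ · ln(z₂/z₀)/ln(z₁/z₀) = 21.9 × 7.2542/5.2983 = 29.9843 kt
ΔV = 29.9843 − 21.9 = 8.0843 kt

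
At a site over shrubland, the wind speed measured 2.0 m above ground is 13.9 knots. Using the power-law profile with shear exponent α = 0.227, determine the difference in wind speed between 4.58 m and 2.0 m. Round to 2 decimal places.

2.88 knots

Power law: V₂ = V₁ · (z₂/z₁)^α = 13.9 × (2.2900)^0.227 = 16.7763 knots
ΔV = 16.7763 − 13.9 = 2.8763 knots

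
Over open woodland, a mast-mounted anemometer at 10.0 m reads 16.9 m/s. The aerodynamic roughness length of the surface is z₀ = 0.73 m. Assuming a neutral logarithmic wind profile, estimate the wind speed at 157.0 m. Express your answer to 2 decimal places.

Log law: V(z) ∝ ln(z/z₀), so V₂/V₁ = ln(z₂/z₀) / ln(z₁/z₀).
ln(157.0/0.73) = 5.3710, ln(10.0/0.73) = 2.6173
V₂ = 16.9 × 5.3710/2.6173 = 16.9 × 2.0521 = 34.6805 m/s

34.68 m/s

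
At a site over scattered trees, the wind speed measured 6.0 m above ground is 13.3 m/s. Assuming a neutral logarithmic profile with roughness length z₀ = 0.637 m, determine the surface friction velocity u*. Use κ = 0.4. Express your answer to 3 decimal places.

u* ≈ 2.372 m/s

Log law: V(z) = (u*/κ) · ln(z/z₀) ⇒ u* = κ · V / ln(z/z₀)
u* = 0.4 × 13.3 / ln(6.0/0.637) = 0.4 × 13.3 / 2.2427
   = 5.3200 / 2.2427 = 2.3721 m/s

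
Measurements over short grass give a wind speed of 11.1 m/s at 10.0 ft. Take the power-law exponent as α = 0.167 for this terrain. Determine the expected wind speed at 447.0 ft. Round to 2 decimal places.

Power-law profile: V₂ = V₁ · (z₂/z₁)^α
V₂ = 11.1 × (447.0/10.0)^0.167 = 11.1 × (44.7000)^0.167
    = 11.1 × 1.8863 = 20.9375 m/s

20.94 m/s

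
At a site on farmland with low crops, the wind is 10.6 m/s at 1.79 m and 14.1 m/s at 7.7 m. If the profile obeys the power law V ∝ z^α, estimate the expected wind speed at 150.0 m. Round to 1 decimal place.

25.2 m/s

First find α: α = ln(V₂/V₁)/ln(z₂/z₁) = ln(14.1/10.6)/ln(7.7/1.79) = 0.28532/1.45900 = 0.1956
Extrapolate from 7.7 m to 150.0 m: V₃ = 14.1 × (150.0/7.7)^0.1956 = 14.1 × 1.7873 = 25.2006 m/s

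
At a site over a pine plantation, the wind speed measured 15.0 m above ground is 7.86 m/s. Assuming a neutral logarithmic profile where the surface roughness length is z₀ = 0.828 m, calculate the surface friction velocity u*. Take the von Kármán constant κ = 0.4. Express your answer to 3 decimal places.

u* ≈ 1.085 m/s

Log law: V(z) = (u*/κ) · ln(z/z₀) ⇒ u* = κ · V / ln(z/z₀)
u* = 0.4 × 7.86 / ln(15.0/0.828) = 0.4 × 7.86 / 2.8968
   = 3.1440 / 2.8968 = 1.0853 m/s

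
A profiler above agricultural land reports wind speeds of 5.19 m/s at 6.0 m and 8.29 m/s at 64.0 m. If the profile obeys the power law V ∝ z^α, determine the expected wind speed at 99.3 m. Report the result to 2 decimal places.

9.04 m/s

First find α: α = ln(V₂/V₁)/ln(z₂/z₁) = ln(8.29/5.19)/ln(64.0/6.0) = 0.46832/2.36712 = 0.1978
Extrapolate from 64.0 m to 99.3 m: V₃ = 8.29 × (99.3/64.0)^0.1978 = 8.29 × 1.0908 = 9.0427 m/s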